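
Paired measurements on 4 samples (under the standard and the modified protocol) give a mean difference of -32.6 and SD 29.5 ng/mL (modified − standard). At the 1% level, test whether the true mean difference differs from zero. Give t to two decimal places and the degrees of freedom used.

H0: μ_d = 0; H1: μ_d ≠ 0 (paired t-test on the differences, two-sided).
t = d̄/(s_d/√n) = -32.6/(29.5/√4) = -2.21
df = n − 1 = 3
Two-sided p-value ≈ 0.1141
Since p ≈ 0.1141 > α = 0.01, fail to reject H0; the data do not provide sufficient evidence against H0.

t = -2.21, df = 3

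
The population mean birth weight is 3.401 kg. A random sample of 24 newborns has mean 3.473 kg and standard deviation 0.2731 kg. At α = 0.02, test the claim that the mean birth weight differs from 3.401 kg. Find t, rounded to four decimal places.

1.2916

H0: μ = 3.401; H1: μ ≠ 3.401 (one-sample t-test, two-sided).
t = (x̄ − μ₀)/(s/√n) = (3.473 − 3.401)/(0.2731/√24) = 1.2916
df = n − 1 = 23
Two-sided p-value ≈ 0.2093
Since p ≈ 0.2093 > α = 0.02, fail to reject H0; the data do not provide sufficient evidence against H0.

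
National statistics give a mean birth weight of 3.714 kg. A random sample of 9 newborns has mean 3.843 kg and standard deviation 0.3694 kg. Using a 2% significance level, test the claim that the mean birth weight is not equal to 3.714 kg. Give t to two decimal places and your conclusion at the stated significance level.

H0: μ = 3.714; H1: μ ≠ 3.714 (one-sample t-test, two-sided).
t = (x̄ − μ₀)/(s/√n) = (3.843 − 3.714)/(0.3694/√9) = 1.05
df = n − 1 = 8
Two-sided p-value ≈ 0.3254
Since p ≈ 0.3254 > α = 0.02, fail to reject H0; the data do not provide sufficient evidence against H0.

t = 1.05; fail to reject H0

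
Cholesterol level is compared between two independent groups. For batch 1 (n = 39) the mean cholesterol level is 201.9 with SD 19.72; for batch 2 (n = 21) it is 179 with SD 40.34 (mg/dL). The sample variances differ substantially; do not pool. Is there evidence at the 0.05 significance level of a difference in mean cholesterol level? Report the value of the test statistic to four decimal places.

2.4486

Let group 1 = batch 1, group 2 = batch 2. H0: μ_1 = μ_2; H1: μ_1 ≠ μ_2 (Welch's two-sample t-test, two-sided).
t = (x̄_1 − x̄_2)/√(s_1²/n_1 + s_2²/n_2) = (201.9 − 179)/√(19.72²/39 + 40.34²/21) = 2.4486
Welch–Satterthwaite df ≈ 25.26
Two-sided p-value ≈ 0.022
Since p ≈ 0.022 < α = 0.05, reject H0; the evidence is statistically significant.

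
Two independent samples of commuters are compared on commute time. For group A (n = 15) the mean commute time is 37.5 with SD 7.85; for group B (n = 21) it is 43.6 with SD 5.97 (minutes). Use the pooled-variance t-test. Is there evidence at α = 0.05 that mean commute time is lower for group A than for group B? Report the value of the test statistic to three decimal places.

-2.651

Let group 1 = group A, group 2 = group B. H0: μ_1 = μ_2; H1: μ_1 < μ_2 (two-sample pooled-variance t-test, left-tailed).
s_p² = [(15−1)·7.85² + (21−1)·5.97²]/(15+21−2) = 46.3392
t = (37.5 − 43.6)/√[46.3392·(1/15 + 1/21)] = -2.651
df = n₁ + n₂ − 2 = 34
p-value = P(T ≤ -2.651) ≈ 0.006
Since p ≈ 0.006 < α = 0.05, reject H0; the data support H1.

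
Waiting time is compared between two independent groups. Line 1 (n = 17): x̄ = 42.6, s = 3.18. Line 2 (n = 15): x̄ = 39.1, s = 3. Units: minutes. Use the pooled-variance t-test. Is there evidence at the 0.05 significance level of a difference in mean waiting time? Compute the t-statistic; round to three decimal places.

Let group 1 = line 1, group 2 = line 2. H0: μ_1 = μ_2; H1: μ_1 ≠ μ_2 (two-sample pooled-variance t-test, two-sided).
s_p² = [(17−1)·3.18² + (15−1)·3²]/(17+15−2) = 9.59328
t = (42.6 − 39.1)/√[9.59328·(1/17 + 1/15)] = 3.190
df = n₁ + n₂ − 2 = 30
Two-sided p-value ≈ 0.0033
Since p ≈ 0.0033 < α = 0.05, reject H0; the data support H1.

3.190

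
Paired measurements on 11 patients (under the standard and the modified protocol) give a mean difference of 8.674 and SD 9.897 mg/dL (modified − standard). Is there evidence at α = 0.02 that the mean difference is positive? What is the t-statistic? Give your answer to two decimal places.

H0: μ_d = 0; H1: μ_d > 0 (paired t-test on the differences, right-tailed).
t = d̄/(s_d/√n) = 8.674/(9.897/√11) = 2.91
df = n − 1 = 10
p-value = P(T ≥ 2.91) ≈ 0.0078
Since p ≈ 0.0078 < α = 0.02, reject H0; the data support H1.

2.91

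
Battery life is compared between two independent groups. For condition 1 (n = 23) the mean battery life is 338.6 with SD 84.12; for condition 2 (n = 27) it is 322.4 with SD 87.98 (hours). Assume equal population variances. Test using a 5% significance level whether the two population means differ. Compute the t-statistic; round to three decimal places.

Let group 1 = condition 1, group 2 = condition 2. H0: μ_1 = μ_2; H1: μ_1 ≠ μ_2 (two-sample pooled-variance t-test, two-sided).
s_p² = [(23−1)·84.12² + (27−1)·87.98²]/(23+27−2) = 7436.01
t = (338.6 − 322.4)/√[7436.01·(1/23 + 1/27)] = 0.662
df = n₁ + n₂ − 2 = 48
Two-sided p-value ≈ 0.511
Since p ≈ 0.511 > α = 0.05, fail to reject H0; the data do not provide sufficient evidence against H0.

0.662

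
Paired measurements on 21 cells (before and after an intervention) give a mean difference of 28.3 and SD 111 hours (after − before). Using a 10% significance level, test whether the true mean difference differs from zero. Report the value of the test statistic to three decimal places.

1.168

H0: μ_d = 0; H1: μ_d ≠ 0 (paired t-test on the differences, two-sided).
t = d̄/(s_d/√n) = 28.3/(111/√21) = 1.168
df = n − 1 = 20
Two-sided p-value ≈ 0.2564
Since p ≈ 0.2564 > α = 0.1, fail to reject H0; the data do not provide sufficient evidence against H0.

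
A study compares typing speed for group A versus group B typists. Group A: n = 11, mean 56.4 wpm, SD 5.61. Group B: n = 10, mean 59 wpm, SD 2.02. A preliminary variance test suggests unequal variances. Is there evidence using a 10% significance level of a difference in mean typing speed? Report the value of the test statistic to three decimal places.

-1.438

Let group 1 = group A, group 2 = group B. H0: μ_1 = μ_2; H1: μ_1 ≠ μ_2 (Welch's two-sample t-test, two-sided).
t = (x̄_1 − x̄_2)/√(s_1²/n_1 + s_2²/n_2) = (56.4 − 59)/√(5.61²/11 + 2.02²/10) = -1.438
Welch–Satterthwaite df ≈ 12.77
Two-sided p-value ≈ 0.1745
Since p ≈ 0.1745 > α = 0.1, fail to reject H0; the evidence is not statistically significant.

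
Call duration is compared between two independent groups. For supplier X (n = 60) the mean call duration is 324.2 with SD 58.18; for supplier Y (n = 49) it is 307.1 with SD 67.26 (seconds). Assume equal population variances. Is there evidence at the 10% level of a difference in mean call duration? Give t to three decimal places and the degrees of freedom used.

Let group 1 = supplier X, group 2 = supplier Y. H0: μ_1 = μ_2; H1: μ_1 ≠ μ_2 (two-sample pooled-variance t-test, two-sided).
s_p² = [(60−1)·58.18² + (49−1)·67.26²]/(60+49−2) = 3895.86
t = (324.2 − 307.1)/√[3895.86·(1/60 + 1/49)] = 1.423
df = n₁ + n₂ − 2 = 107
Two-sided p-value ≈ 0.1577
Since p ≈ 0.1577 > α = 0.1, fail to reject H0; the data do not provide sufficient evidence against H0.

t = 1.423, df = 107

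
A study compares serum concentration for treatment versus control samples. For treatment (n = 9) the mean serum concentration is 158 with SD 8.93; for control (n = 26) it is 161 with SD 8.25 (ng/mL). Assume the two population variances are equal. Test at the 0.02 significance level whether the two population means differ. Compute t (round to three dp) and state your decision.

t = -0.921; fail to reject H0

Let group 1 = treatment, group 2 = control. H0: μ_1 = μ_2; H1: μ_1 ≠ μ_2 (two-sample pooled-variance t-test, two-sided).
s_p² = [(9−1)·8.93² + (26−1)·8.25²]/(9+26−2) = 70.8946
t = (158 − 161)/√[70.8946·(1/9 + 1/26)] = -0.921
df = n₁ + n₂ − 2 = 33
Two-sided p-value ≈ 0.3636
Since p ≈ 0.3636 > α = 0.02, fail to reject H0; the evidence is not statistically significant.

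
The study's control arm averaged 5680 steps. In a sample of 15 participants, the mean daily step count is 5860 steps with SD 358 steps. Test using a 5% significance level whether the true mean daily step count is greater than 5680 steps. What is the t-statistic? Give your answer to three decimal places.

1.947

H0: μ = 5680; H1: μ > 5680 (one-sample t-test, right-tailed).
t = (x̄ − μ₀)/(s/√n) = (5860 − 5680)/(358/√15) = 1.947
df = n − 1 = 14
p-value = P(T ≥ 1.947) ≈ 0.0359
Since p ≈ 0.0359 < α = 0.05, reject H0; the evidence is statistically significant.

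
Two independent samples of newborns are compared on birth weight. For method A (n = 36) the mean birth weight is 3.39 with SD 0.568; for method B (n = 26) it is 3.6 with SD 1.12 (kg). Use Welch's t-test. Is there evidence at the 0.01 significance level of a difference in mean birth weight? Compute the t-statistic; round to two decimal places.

Let group 1 = method A, group 2 = method B. H0: μ_1 = μ_2; H1: μ_1 ≠ μ_2 (Welch's two-sample t-test, two-sided).
t = (x̄_1 − x̄_2)/√(s_1²/n_1 + s_2²/n_2) = (3.39 − 3.6)/√(0.568²/36 + 1.12²/26) = -0.88
Welch–Satterthwaite df ≈ 34.30
Two-sided p-value ≈ 0.3861
Since p ≈ 0.3861 > α = 0.01, fail to reject H0; the data do not provide sufficient evidence against H0.

-0.88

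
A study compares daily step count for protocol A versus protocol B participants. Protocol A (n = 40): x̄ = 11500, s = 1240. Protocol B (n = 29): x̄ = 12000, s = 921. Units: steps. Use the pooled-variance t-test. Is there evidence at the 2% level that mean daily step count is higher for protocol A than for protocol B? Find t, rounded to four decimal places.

-1.8340

Let group 1 = protocol A, group 2 = protocol B. H0: μ_1 = μ_2; H1: μ_1 > μ_2 (two-sample pooled-variance t-test, right-tailed).
s_p² = [(40−1)·1240² + (29−1)·921²]/(40+29−2) = 1249510
t = (11500 − 12000)/√[1249510·(1/40 + 1/29)] = -1.8340
df = n₁ + n₂ − 2 = 67
p-value = P(T ≥ -1.8340) ≈ 0.964
Since p ≈ 0.964 > α = 0.02, fail to reject H0; the data do not provide sufficient evidence against H0.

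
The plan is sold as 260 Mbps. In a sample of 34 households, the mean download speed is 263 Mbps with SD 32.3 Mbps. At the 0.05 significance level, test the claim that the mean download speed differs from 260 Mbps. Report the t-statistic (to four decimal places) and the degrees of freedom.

H0: μ = 260; H1: μ ≠ 260 (one-sample t-test, two-sided).
t = (x̄ − μ₀)/(s/√n) = (263 − 260)/(32.3/√34) = 0.5416
df = n − 1 = 33
Two-sided p-value ≈ 0.5917
Since p ≈ 0.5917 > α = 0.05, fail to reject H0; the evidence is not statistically significant.

t = 0.5416, df = 33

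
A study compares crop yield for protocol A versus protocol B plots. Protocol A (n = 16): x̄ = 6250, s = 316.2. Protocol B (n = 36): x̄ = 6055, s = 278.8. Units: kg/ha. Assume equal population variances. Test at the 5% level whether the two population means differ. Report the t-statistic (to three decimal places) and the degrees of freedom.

Let group 1 = protocol A, group 2 = protocol B. H0: μ_1 = μ_2; H1: μ_1 ≠ μ_2 (two-sample pooled-variance t-test, two-sided).
s_p² = [(16−1)·316.2² + (36−1)·278.8²]/(16+36−2) = 84405.3
t = (6250 − 6055)/√[84405.3·(1/16 + 1/36)] = 2.234
df = n₁ + n₂ − 2 = 50
Two-sided p-value ≈ 0.030
Since p ≈ 0.030 < α = 0.05, reject H0; the evidence is statistically significant.

t = 2.234, df = 50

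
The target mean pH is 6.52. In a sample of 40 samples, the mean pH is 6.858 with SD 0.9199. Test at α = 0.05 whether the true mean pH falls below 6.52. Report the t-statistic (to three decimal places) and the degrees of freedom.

H0: μ = 6.52; H1: μ < 6.52 (one-sample t-test, left-tailed).
t = (x̄ − μ₀)/(s/√n) = (6.858 − 6.52)/(0.9199/√40) = 2.324
df = n − 1 = 39
p-value = P(T ≤ 2.324) ≈ 0.987
Since p ≈ 0.987 > α = 0.05, fail to reject H0; the data do not provide sufficient evidence against H0.

t = 2.324, df = 39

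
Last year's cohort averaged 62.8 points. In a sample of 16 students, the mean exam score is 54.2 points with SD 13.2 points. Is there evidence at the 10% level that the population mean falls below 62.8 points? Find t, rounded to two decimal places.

-2.61

H0: μ = 62.8; H1: μ < 62.8 (one-sample t-test, left-tailed).
t = (x̄ − μ₀)/(s/√n) = (54.2 − 62.8)/(13.2/√16) = -2.61
df = n − 1 = 15
p-value = P(T ≤ -2.61) ≈ 0.0099
Since p ≈ 0.0099 < α = 0.1, reject H0; the data support H1.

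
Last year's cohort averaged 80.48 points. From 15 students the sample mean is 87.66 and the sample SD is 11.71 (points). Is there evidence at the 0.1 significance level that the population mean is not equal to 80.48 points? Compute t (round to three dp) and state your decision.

t = 2.375; reject H0

H0: μ = 80.48; H1: μ ≠ 80.48 (one-sample t-test, two-sided).
t = (x̄ − μ₀)/(s/√n) = (87.66 − 80.48)/(11.71/√15) = 2.375
df = n − 1 = 14
Two-sided p-value ≈ 0.032
Since p ≈ 0.032 < α = 0.1, reject H0; the evidence is statistically significant.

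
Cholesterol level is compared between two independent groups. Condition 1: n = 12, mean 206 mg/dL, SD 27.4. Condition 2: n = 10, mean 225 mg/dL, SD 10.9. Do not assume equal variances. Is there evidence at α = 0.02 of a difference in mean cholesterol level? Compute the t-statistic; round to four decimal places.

Let group 1 = condition 1, group 2 = condition 2. H0: μ_1 = μ_2; H1: μ_1 ≠ μ_2 (Welch's two-sample t-test, two-sided).
t = (x̄_1 − x̄_2)/√(s_1²/n_1 + s_2²/n_2) = (206 − 225)/√(27.4²/12 + 10.9²/10) = -2.2021
Welch–Satterthwaite df ≈ 14.92
Two-sided p-value ≈ 0.044
Since p ≈ 0.044 > α = 0.02, fail to reject H0; the evidence is not statistically significant.

-2.2021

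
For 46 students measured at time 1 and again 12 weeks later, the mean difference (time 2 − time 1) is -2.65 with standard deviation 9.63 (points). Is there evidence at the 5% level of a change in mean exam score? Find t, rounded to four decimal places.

H0: μ_d = 0; H1: μ_d ≠ 0 (paired t-test on the differences, two-sided).
t = d̄/(s_d/√n) = -2.65/(9.63/√46) = -1.8664
df = n − 1 = 45
Two-sided p-value ≈ 0.069
Since p ≈ 0.069 > α = 0.05, fail to reject H0; the evidence is not statistically significant.

-1.8664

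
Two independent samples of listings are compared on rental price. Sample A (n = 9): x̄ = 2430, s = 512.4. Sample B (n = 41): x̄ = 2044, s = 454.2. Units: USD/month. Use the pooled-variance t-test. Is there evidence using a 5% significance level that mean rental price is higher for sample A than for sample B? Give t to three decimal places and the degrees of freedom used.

t = 2.258, df = 48

Let group 1 = sample A, group 2 = sample B. H0: μ_1 = μ_2; H1: μ_1 > μ_2 (two-sample pooled-variance t-test, right-tailed).
s_p² = [(9−1)·512.4² + (41−1)·454.2²]/(9+41−2) = 215674
t = (2430 − 2044)/√[215674·(1/9 + 1/41)] = 2.258
df = n₁ + n₂ − 2 = 48
p-value = P(T ≥ 2.258) ≈ 0.014
Since p ≈ 0.014 < α = 0.05, reject H0; the evidence is statistically significant.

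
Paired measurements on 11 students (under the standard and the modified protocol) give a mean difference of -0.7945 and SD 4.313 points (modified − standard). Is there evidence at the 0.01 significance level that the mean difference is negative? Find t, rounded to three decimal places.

H0: μ_d = 0; H1: μ_d < 0 (paired t-test on the differences, left-tailed).
t = d̄/(s_d/√n) = -0.7945/(4.313/√11) = -0.611
df = n − 1 = 10
p-value = P(T ≤ -0.611) ≈ 0.277
Since p ≈ 0.277 > α = 0.01, fail to reject H0; the evidence is not statistically significant.

-0.611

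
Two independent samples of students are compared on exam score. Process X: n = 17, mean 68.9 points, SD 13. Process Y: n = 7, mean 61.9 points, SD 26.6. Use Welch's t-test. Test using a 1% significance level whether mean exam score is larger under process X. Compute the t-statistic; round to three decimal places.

Let group 1 = process X, group 2 = process Y. H0: μ_1 = μ_2; H1: μ_1 > μ_2 (Welch's two-sample t-test, right-tailed).
t = (x̄_1 − x̄_2)/√(s_1²/n_1 + s_2²/n_2) = (68.9 − 61.9)/√(13²/17 + 26.6²/7) = 0.664
Welch–Satterthwaite df ≈ 7.21
p-value = P(T ≥ 0.664) ≈ 0.264
Since p ≈ 0.264 > α = 0.01, fail to reject H0; the evidence is not statistically significant.

0.664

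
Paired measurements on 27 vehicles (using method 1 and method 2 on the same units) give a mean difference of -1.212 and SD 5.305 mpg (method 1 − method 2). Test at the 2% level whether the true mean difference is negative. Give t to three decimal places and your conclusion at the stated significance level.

t = -1.187; fail to reject H0

H0: μ_d = 0; H1: μ_d < 0 (paired t-test on the differences, left-tailed).
t = d̄/(s_d/√n) = -1.212/(5.305/√27) = -1.187
df = n − 1 = 26
p-value = P(T ≤ -1.187) ≈ 0.1230
Since p ≈ 0.1230 > α = 0.02, fail to reject H0; the evidence is not statistically significant.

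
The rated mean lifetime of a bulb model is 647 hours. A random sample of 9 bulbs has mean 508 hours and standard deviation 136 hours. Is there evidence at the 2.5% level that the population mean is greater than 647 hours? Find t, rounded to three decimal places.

H0: μ = 647; H1: μ > 647 (one-sample t-test, right-tailed).
t = (x̄ − μ₀)/(s/√n) = (508 − 647)/(136/√9) = -3.066
df = n − 1 = 8
p-value = P(T ≥ -3.066) ≈ 0.9923
Since p ≈ 0.9923 > α = 0.025, fail to reject H0; the evidence is not statistically significant.

-3.066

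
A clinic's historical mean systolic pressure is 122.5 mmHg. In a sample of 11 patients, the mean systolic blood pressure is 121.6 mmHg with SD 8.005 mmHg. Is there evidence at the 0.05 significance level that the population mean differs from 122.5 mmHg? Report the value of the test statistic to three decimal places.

H0: μ = 122.5; H1: μ ≠ 122.5 (one-sample t-test, two-sided).
t = (x̄ − μ₀)/(s/√n) = (121.6 − 122.5)/(8.005/√11) = -0.373
df = n − 1 = 10
Two-sided p-value ≈ 0.7170
Since p ≈ 0.7170 > α = 0.05, fail to reject H0; the data do not provide sufficient evidence against H0.

-0.373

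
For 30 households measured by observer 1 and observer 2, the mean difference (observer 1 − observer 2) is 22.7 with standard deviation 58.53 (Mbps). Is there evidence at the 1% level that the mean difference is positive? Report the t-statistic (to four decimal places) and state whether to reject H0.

H0: μ_d = 0; H1: μ_d > 0 (paired t-test on the differences, right-tailed).
t = d̄/(s_d/√n) = 22.7/(58.53/√30) = 2.1243
df = n − 1 = 29
p-value = P(T ≥ 2.1243) ≈ 0.0211
Since p ≈ 0.0211 > α = 0.01, fail to reject H0; the evidence is not statistically significant.

t = 2.1243; fail to reject H0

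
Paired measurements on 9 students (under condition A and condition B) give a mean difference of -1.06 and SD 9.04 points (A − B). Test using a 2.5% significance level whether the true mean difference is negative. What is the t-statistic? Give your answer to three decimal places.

H0: μ_d = 0; H1: μ_d < 0 (paired t-test on the differences, left-tailed).
t = d̄/(s_d/√n) = -1.06/(9.04/√9) = -0.352
df = n − 1 = 8
p-value = P(T ≤ -0.352) ≈ 0.367
Since p ≈ 0.367 > α = 0.025, fail to reject H0; the evidence is not statistically significant.

-0.352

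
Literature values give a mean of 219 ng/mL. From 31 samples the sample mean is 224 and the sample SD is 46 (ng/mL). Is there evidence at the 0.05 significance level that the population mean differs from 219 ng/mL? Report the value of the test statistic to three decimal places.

0.605

H0: μ = 219; H1: μ ≠ 219 (one-sample t-test, two-sided).
t = (x̄ − μ₀)/(s/√n) = (224 − 219)/(46/√31) = 0.605
df = n − 1 = 30
Two-sided p-value ≈ 0.550
Since p ≈ 0.550 > α = 0.05, fail to reject H0; the evidence is not statistically significant.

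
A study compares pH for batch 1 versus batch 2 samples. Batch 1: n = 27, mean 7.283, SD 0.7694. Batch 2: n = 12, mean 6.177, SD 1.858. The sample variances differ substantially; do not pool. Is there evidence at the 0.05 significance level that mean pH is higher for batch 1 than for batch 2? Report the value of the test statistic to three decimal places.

Let group 1 = batch 1, group 2 = batch 2. H0: μ_1 = μ_2; H1: μ_1 > μ_2 (Welch's two-sample t-test, right-tailed).
t = (x̄_1 − x̄_2)/√(s_1²/n_1 + s_2²/n_2) = (7.283 − 6.177)/√(0.7694²/27 + 1.858²/12) = 1.988
Welch–Satterthwaite df ≈ 12.71
p-value = P(T ≥ 1.988) ≈ 0.034
Since p ≈ 0.034 < α = 0.05, reject H0; the data support H1.

1.988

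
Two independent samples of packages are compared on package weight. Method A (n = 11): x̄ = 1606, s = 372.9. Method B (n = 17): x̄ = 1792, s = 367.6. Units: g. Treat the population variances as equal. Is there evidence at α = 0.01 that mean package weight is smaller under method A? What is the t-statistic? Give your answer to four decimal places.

-1.3004

Let group 1 = method A, group 2 = method B. H0: μ_1 = μ_2; H1: μ_1 < μ_2 (two-sample pooled-variance t-test, left-tailed).
s_p² = [(11−1)·372.9² + (17−1)·367.6²]/(11+17−2) = 136639
t = (1606 − 1792)/√[136639·(1/11 + 1/17)] = -1.3004
df = n₁ + n₂ − 2 = 26
p-value = P(T ≤ -1.3004) ≈ 0.1024
Since p ≈ 0.1024 > α = 0.01, fail to reject H0; the evidence is not statistically significant.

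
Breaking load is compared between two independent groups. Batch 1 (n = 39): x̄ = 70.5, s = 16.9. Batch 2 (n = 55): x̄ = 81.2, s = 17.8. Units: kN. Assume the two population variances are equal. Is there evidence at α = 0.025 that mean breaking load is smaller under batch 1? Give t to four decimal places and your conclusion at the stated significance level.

t = -2.9318; reject H0

Let group 1 = batch 1, group 2 = batch 2. H0: μ_1 = μ_2; H1: μ_1 < μ_2 (two-sample pooled-variance t-test, left-tailed).
s_p² = [(39−1)·16.9² + (55−1)·17.8²]/(39+55−2) = 303.941
t = (70.5 − 81.2)/√[303.941·(1/39 + 1/55)] = -2.9318
df = n₁ + n₂ − 2 = 92
p-value = P(T ≤ -2.9318) ≈ 0.0021
Since p ≈ 0.0021 < α = 0.025, reject H0; the evidence is statistically significant.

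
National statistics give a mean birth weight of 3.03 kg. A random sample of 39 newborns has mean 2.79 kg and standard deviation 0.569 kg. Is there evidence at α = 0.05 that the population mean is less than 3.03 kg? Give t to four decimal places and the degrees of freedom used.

t = -2.6341, df = 38

H0: μ = 3.03; H1: μ < 3.03 (one-sample t-test, left-tailed).
t = (x̄ − μ₀)/(s/√n) = (2.79 − 3.03)/(0.569/√39) = -2.6341
df = n − 1 = 38
p-value = P(T ≤ -2.6341) ≈ 0.0061
Since p ≈ 0.0061 < α = 0.05, reject H0; the data support H1.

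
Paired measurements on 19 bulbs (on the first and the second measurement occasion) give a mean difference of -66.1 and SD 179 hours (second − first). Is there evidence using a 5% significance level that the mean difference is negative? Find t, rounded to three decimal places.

H0: μ_d = 0; H1: μ_d < 0 (paired t-test on the differences, left-tailed).
t = d̄/(s_d/√n) = -66.1/(179/√19) = -1.610
df = n − 1 = 18
p-value = P(T ≤ -1.610) ≈ 0.0624
Since p ≈ 0.0624 > α = 0.05, fail to reject H0; the evidence is not statistically significant.

-1.610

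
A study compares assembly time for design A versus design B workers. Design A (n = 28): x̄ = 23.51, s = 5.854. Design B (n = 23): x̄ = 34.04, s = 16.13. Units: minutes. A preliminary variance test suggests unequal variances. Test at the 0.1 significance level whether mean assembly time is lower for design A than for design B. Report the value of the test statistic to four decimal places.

-2.9741

Let group 1 = design A, group 2 = design B. H0: μ_1 = μ_2; H1: μ_1 < μ_2 (Welch's two-sample t-test, left-tailed).
t = (x̄_1 − x̄_2)/√(s_1²/n_1 + s_2²/n_2) = (23.51 − 34.04)/√(5.854²/28 + 16.13²/23) = -2.9741
Welch–Satterthwaite df ≈ 26.76
p-value = P(T ≤ -2.9741) ≈ 0.003
Since p ≈ 0.003 < α = 0.1, reject H0; the data support H1.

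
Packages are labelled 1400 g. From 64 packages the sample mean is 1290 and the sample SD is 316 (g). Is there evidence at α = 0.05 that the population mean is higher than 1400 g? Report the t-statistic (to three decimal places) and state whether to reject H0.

t = -2.785; fail to reject H0

H0: μ = 1400; H1: μ > 1400 (one-sample t-test, right-tailed).
t = (x̄ − μ₀)/(s/√n) = (1290 − 1400)/(316/√64) = -2.785
df = n − 1 = 63
p-value = P(T ≥ -2.785) ≈ 0.996
Since p ≈ 0.996 > α = 0.05, fail to reject H0; the evidence is not statistically significant.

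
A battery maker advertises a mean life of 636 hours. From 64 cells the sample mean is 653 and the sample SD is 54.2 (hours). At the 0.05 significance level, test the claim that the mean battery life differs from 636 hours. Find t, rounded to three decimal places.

2.509

H0: μ = 636; H1: μ ≠ 636 (one-sample t-test, two-sided).
t = (x̄ − μ₀)/(s/√n) = (653 − 636)/(54.2/√64) = 2.509
df = n − 1 = 63
Two-sided p-value ≈ 0.015
Since p ≈ 0.015 < α = 0.05, reject H0; the evidence is statistically significant.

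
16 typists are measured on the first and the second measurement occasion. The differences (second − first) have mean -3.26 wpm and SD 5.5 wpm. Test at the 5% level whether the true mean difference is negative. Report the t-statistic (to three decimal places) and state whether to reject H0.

t = -2.371; reject H0

H0: μ_d = 0; H1: μ_d < 0 (paired t-test on the differences, left-tailed).
t = d̄/(s_d/√n) = -3.26/(5.5/√16) = -2.371
df = n − 1 = 15
p-value = P(T ≤ -2.371) ≈ 0.016
Since p ≈ 0.016 < α = 0.05, reject H0; the data support H1.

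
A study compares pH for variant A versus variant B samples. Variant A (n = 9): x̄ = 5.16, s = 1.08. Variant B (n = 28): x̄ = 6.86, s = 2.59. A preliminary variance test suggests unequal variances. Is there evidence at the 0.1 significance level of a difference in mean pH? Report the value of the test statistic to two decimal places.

Let group 1 = variant A, group 2 = variant B. H0: μ_1 = μ_2; H1: μ_1 ≠ μ_2 (Welch's two-sample t-test, two-sided).
t = (x̄_1 − x̄_2)/√(s_1²/n_1 + s_2²/n_2) = (5.16 − 6.86)/√(1.08²/9 + 2.59²/28) = -2.80
Welch–Satterthwaite df ≈ 32.26
Two-sided p-value ≈ 0.0086
Since p ≈ 0.0086 < α = 0.1, reject H0; the data support H1.

-2.80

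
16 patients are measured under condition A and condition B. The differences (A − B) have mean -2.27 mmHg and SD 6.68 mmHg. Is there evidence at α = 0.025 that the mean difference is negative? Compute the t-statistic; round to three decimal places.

-1.359

H0: μ_d = 0; H1: μ_d < 0 (paired t-test on the differences, left-tailed).
t = d̄/(s_d/√n) = -2.27/(6.68/√16) = -1.359
df = n − 1 = 15
p-value = P(T ≤ -1.359) ≈ 0.0971
Since p ≈ 0.0971 > α = 0.025, fail to reject H0; the data do not provide sufficient evidence against H0.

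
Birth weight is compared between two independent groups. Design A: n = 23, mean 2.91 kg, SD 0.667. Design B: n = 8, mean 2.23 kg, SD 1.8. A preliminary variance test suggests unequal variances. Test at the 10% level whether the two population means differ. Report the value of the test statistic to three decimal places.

Let group 1 = design A, group 2 = design B. H0: μ_1 = μ_2; H1: μ_1 ≠ μ_2 (Welch's two-sample t-test, two-sided).
t = (x̄_1 − x̄_2)/√(s_1²/n_1 + s_2²/n_2) = (2.91 − 2.23)/√(0.667²/23 + 1.8²/8) = 1.044
Welch–Satterthwaite df ≈ 7.68
Two-sided p-value ≈ 0.3283
Since p ≈ 0.3283 > α = 0.1, fail to reject H0; the data do not provide sufficient evidence against H0.

1.044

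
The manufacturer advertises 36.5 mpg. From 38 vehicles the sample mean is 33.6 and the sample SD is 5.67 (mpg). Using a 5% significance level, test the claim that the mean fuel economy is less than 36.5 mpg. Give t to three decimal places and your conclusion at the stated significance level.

t = -3.153; reject H0

H0: μ = 36.5; H1: μ < 36.5 (one-sample t-test, left-tailed).
t = (x̄ − μ₀)/(s/√n) = (33.6 − 36.5)/(5.67/√38) = -3.153
df = n − 1 = 37
p-value = P(T ≤ -3.153) ≈ 0.0016
Since p ≈ 0.0016 < α = 0.05, reject H0; the data support H1.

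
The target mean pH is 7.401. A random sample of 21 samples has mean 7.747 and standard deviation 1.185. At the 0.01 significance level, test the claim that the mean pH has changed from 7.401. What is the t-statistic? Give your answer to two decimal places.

H0: μ = 7.401; H1: μ ≠ 7.401 (one-sample t-test, two-sided).
t = (x̄ − μ₀)/(s/√n) = (7.747 − 7.401)/(1.185/√21) = 1.34
df = n − 1 = 20
Two-sided p-value ≈ 0.1959
Since p ≈ 0.1959 > α = 0.01, fail to reject H0; the data do not provide sufficient evidence against H0.

1.34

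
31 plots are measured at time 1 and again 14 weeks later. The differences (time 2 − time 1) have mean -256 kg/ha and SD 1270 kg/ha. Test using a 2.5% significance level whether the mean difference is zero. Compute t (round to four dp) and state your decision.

t = -1.1223; fail to reject H0

H0: μ_d = 0; H1: μ_d ≠ 0 (paired t-test on the differences, two-sided).
t = d̄/(s_d/√n) = -256/(1270/√31) = -1.1223
df = n − 1 = 30
Two-sided p-value ≈ 0.271
Since p ≈ 0.271 > α = 0.025, fail to reject H0; the data do not provide sufficient evidence against H0.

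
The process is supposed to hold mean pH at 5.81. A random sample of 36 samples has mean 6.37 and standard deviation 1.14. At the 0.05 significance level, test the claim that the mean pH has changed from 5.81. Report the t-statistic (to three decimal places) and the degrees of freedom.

t = 2.947, df = 35

H0: μ = 5.81; H1: μ ≠ 5.81 (one-sample t-test, two-sided).
t = (x̄ − μ₀)/(s/√n) = (6.37 − 5.81)/(1.14/√36) = 2.947
df = n − 1 = 35
Two-sided p-value ≈ 0.006
Since p ≈ 0.006 < α = 0.05, reject H0; the data support H1.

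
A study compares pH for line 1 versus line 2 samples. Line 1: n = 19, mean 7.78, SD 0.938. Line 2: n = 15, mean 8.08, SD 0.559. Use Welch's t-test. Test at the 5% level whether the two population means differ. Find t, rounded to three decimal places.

Let group 1 = line 1, group 2 = line 2. H0: μ_1 = μ_2; H1: μ_1 ≠ μ_2 (Welch's two-sample t-test, two-sided).
t = (x̄_1 − x̄_2)/√(s_1²/n_1 + s_2²/n_2) = (7.78 − 8.08)/√(0.938²/19 + 0.559²/15) = -1.158
Welch–Satterthwaite df ≈ 30.03
Two-sided p-value ≈ 0.2561
Since p ≈ 0.2561 > α = 0.05, fail to reject H0; the data do not provide sufficient evidence against H0.

-1.158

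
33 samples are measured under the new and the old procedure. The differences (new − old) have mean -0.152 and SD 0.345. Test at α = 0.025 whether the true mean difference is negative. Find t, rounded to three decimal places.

H0: μ_d = 0; H1: μ_d < 0 (paired t-test on the differences, left-tailed).
t = d̄/(s_d/√n) = -0.152/(0.345/√33) = -2.531
df = n − 1 = 32
p-value = P(T ≤ -2.531) ≈ 0.0082
Since p ≈ 0.0082 < α = 0.025, reject H0; the evidence is statistically significant.

-2.531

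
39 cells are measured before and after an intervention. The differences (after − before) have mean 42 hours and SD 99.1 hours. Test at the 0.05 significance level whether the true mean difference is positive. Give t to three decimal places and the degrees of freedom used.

t = 2.647, df = 38

H0: μ_d = 0; H1: μ_d > 0 (paired t-test on the differences, right-tailed).
t = d̄/(s_d/√n) = 42/(99.1/√39) = 2.647
df = n − 1 = 38
p-value = P(T ≥ 2.647) ≈ 0.0059
Since p ≈ 0.0059 < α = 0.05, reject H0; the evidence is statistically significant.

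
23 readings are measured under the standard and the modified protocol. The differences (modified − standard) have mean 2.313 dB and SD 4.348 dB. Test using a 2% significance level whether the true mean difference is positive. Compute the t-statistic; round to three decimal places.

H0: μ_d = 0; H1: μ_d > 0 (paired t-test on the differences, right-tailed).
t = d̄/(s_d/√n) = 2.313/(4.348/√23) = 2.551
df = n − 1 = 22
p-value = P(T ≥ 2.551) ≈ 0.0091
Since p ≈ 0.0091 < α = 0.02, reject H0; the data support H1.

2.551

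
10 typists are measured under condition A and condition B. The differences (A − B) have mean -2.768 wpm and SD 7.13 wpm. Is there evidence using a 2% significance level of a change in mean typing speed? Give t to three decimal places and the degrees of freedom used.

t = -1.228, df = 9

H0: μ_d = 0; H1: μ_d ≠ 0 (paired t-test on the differences, two-sided).
t = d̄/(s_d/√n) = -2.768/(7.13/√10) = -1.228
df = n − 1 = 9
Two-sided p-value ≈ 0.2507
Since p ≈ 0.2507 > α = 0.02, fail to reject H0; the evidence is not statistically significant.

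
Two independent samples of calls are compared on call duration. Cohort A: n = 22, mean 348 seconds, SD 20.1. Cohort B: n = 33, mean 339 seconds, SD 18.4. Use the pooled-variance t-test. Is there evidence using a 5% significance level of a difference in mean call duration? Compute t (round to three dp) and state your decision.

t = 1.713; fail to reject H0

Let group 1 = cohort A, group 2 = cohort B. H0: μ_1 = μ_2; H1: μ_1 ≠ μ_2 (two-sample pooled-variance t-test, two-sided).
s_p² = [(22−1)·20.1² + (33−1)·18.4²]/(22+33−2) = 364.493
t = (348 − 339)/√[364.493·(1/22 + 1/33)] = 1.713
df = n₁ + n₂ − 2 = 53
Two-sided p-value ≈ 0.093
Since p ≈ 0.093 > α = 0.05, fail to reject H0; the data do not provide sufficient evidence against H0.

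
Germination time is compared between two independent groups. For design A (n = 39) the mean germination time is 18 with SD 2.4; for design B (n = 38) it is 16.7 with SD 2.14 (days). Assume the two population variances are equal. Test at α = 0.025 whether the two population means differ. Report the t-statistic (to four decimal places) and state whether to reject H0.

Let group 1 = design A, group 2 = design B. H0: μ_1 = μ_2; H1: μ_1 ≠ μ_2 (two-sample pooled-variance t-test, two-sided).
s_p² = [(39−1)·2.4² + (38−1)·2.14²]/(39+38−2) = 5.17767
t = (18 − 16.7)/√[5.17767·(1/39 + 1/38)] = 2.5064
df = n₁ + n₂ − 2 = 75
Two-sided p-value ≈ 0.0144
Since p ≈ 0.0144 < α = 0.025, reject H0; the evidence is statistically significant.

t = 2.5064; reject H0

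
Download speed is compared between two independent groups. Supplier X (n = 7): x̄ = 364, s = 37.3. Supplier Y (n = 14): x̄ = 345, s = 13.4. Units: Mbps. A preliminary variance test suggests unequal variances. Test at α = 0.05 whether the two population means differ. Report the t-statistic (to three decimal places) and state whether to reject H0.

t = 1.306; fail to reject H0

Let group 1 = supplier X, group 2 = supplier Y. H0: μ_1 = μ_2; H1: μ_1 ≠ μ_2 (Welch's two-sample t-test, two-sided).
t = (x̄_1 − x̄_2)/√(s_1²/n_1 + s_2²/n_2) = (364 − 345)/√(37.3²/7 + 13.4²/14) = 1.306
Welch–Satterthwaite df ≈ 6.79
Two-sided p-value ≈ 0.2340
Since p ≈ 0.2340 > α = 0.05, fail to reject H0; the evidence is not statistically significant.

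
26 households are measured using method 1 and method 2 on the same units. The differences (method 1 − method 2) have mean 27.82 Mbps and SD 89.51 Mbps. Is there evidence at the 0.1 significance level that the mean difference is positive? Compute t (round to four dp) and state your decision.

t = 1.5848; reject H0

H0: μ_d = 0; H1: μ_d > 0 (paired t-test on the differences, right-tailed).
t = d̄/(s_d/√n) = 27.82/(89.51/√26) = 1.5848
df = n − 1 = 25
p-value = P(T ≥ 1.5848) ≈ 0.063
Since p ≈ 0.063 < α = 0.1, reject H0; the data support H1.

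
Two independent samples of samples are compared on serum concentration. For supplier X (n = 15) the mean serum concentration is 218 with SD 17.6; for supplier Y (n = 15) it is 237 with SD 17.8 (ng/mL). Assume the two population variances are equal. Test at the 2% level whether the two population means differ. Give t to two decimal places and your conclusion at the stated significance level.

Let group 1 = supplier X, group 2 = supplier Y. H0: μ_1 = μ_2; H1: μ_1 ≠ μ_2 (two-sample pooled-variance t-test, two-sided).
s_p² = [(15−1)·17.6² + (15−1)·17.8²]/(15+15−2) = 313.3
t = (218 − 237)/√[313.3·(1/15 + 1/15)] = -2.94
df = n₁ + n₂ − 2 = 28
Two-sided p-value ≈ 0.007
Since p ≈ 0.007 < α = 0.02, reject H0; the evidence is statistically significant.

t = -2.94; reject H0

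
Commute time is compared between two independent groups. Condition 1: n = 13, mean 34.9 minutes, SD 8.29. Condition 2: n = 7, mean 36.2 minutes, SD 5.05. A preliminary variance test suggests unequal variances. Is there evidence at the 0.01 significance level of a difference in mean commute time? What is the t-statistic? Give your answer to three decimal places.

Let group 1 = condition 1, group 2 = condition 2. H0: μ_1 = μ_2; H1: μ_1 ≠ μ_2 (Welch's two-sample t-test, two-sided).
t = (x̄_1 − x̄_2)/√(s_1²/n_1 + s_2²/n_2) = (34.9 − 36.2)/√(8.29²/13 + 5.05²/7) = -0.435
Welch–Satterthwaite df ≈ 17.56
Two-sided p-value ≈ 0.669
Since p ≈ 0.669 > α = 0.01, fail to reject H0; the data do not provide sufficient evidence against H0.

-0.435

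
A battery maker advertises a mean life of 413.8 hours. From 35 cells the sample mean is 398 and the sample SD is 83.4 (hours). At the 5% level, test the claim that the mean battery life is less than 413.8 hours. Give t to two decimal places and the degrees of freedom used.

H0: μ = 413.8; H1: μ < 413.8 (one-sample t-test, left-tailed).
t = (x̄ − μ₀)/(s/√n) = (398 − 413.8)/(83.4/√35) = -1.12
df = n − 1 = 34
p-value = P(T ≤ -1.12) ≈ 0.135
Since p ≈ 0.135 > α = 0.05, fail to reject H0; the data do not provide sufficient evidence against H0.

t = -1.12, df = 34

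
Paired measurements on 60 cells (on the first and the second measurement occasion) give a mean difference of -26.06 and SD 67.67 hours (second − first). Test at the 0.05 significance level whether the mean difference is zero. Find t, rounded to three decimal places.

-2.983

H0: μ_d = 0; H1: μ_d ≠ 0 (paired t-test on the differences, two-sided).
t = d̄/(s_d/√n) = -26.06/(67.67/√60) = -2.983
df = n − 1 = 59
Two-sided p-value ≈ 0.0041
Since p ≈ 0.0041 < α = 0.05, reject H0; the data support H1.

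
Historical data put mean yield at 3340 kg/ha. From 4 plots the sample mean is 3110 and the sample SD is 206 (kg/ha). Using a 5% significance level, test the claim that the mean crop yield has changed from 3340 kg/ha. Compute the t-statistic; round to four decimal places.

-2.2330

H0: μ = 3340; H1: μ ≠ 3340 (one-sample t-test, two-sided).
t = (x̄ − μ₀)/(s/√n) = (3110 − 3340)/(206/√4) = -2.2330
df = n − 1 = 3
Two-sided p-value ≈ 0.1117
Since p ≈ 0.1117 > α = 0.05, fail to reject H0; the data do not provide sufficient evidence against H0.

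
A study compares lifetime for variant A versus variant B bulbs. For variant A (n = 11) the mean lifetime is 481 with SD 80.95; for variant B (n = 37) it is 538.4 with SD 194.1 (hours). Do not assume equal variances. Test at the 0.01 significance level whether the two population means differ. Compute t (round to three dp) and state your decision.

t = -1.429; fail to reject H0

Let group 1 = variant A, group 2 = variant B. H0: μ_1 = μ_2; H1: μ_1 ≠ μ_2 (Welch's two-sample t-test, two-sided).
t = (x̄_1 − x̄_2)/√(s_1²/n_1 + s_2²/n_2) = (481 − 538.4)/√(80.95²/11 + 194.1²/37) = -1.429
Welch–Satterthwaite df ≈ 40.52
Two-sided p-value ≈ 0.1607
Since p ≈ 0.1607 > α = 0.01, fail to reject H0; the evidence is not statistically significant.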